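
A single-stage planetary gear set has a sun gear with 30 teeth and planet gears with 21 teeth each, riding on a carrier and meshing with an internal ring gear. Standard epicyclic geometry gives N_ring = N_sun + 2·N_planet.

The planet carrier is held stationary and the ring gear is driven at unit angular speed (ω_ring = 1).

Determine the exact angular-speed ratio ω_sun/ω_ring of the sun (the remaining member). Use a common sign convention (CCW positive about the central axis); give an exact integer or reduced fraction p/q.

-12/5

N_ring = 30 + 2·21 = 72
30(ω_s−ω_c) = −72(ω_r−ω_c),  ω_c=0, ω_r=1
ω_s = 0 − (72/30)(1−0) = -12/5
ω_s/ω_r = -12/5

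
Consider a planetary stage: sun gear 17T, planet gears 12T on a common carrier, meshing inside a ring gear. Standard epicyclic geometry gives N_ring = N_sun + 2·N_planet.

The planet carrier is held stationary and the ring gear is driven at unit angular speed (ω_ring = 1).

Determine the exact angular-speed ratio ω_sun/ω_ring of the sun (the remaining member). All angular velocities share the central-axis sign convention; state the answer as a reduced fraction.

N_ring = 17 + 2·12 = 41
17(ω_s−ω_c) = −41(ω_r−ω_c),  ω_c=0, ω_r=1
ω_s = 0 − (41/17)(1−0) = -41/17
ω_s/ω_r = -41/17

-41/17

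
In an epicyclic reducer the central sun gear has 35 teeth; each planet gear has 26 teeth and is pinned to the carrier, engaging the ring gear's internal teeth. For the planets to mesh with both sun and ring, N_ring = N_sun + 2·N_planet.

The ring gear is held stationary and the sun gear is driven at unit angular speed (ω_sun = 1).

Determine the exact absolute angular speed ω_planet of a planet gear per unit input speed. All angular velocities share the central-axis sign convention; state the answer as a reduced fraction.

N_ring = 35 + 2·26 = 87
35(ω_s−ω_c) = −87(ω_r−ω_c),  ω_r=0, ω_s=1
35(1−ω_c) = −87(0−ω_c)  ⇒  122ω_c = 35  ⇒  ω_c = 35/122
sun–planet: 35·(1−35/122) = −26·(ω_p−ω_c)  ⇒  ω_p−ω_c = −(35/26)·(87/122) = -3045/3172
ω_p = 35/122 − 3045/3172 = -35/52

-35/52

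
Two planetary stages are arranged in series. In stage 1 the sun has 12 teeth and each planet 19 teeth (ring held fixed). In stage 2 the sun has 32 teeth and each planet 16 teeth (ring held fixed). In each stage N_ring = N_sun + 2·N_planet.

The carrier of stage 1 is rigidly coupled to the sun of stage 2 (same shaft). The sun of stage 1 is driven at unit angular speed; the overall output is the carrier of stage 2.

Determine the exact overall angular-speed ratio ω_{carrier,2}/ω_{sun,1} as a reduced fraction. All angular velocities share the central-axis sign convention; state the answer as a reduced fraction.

Stage 1: N_ring = 12 + 2·19 = 50
Stage 1: 12(ω_s−ω_c) = −50(ω_r−ω_c),  ω_r=0, ω_s=1
Stage 1: 12(1−ω_c) = −50(0−ω_c)  ⇒  62ω_c = 12  ⇒  ω_c = 6/31
  ⇒ ω_c¹/ω_s¹ = 6/31
Stage 2: N_ring = 32 + 2·16 = 64
Stage 2: 32(ω_s−ω_c) = −64(ω_r−ω_c),  ω_r=0, ω_s=1
Stage 2: 32(1−ω_c) = −64(0−ω_c)  ⇒  96ω_c = 32  ⇒  ω_c = 1/3
  ⇒ ω_c²/ω_s² = 1/3
Coupling ω_s² = ω_c¹ ⇒ overall = 6/31 × 1/3 = 2/31

2/31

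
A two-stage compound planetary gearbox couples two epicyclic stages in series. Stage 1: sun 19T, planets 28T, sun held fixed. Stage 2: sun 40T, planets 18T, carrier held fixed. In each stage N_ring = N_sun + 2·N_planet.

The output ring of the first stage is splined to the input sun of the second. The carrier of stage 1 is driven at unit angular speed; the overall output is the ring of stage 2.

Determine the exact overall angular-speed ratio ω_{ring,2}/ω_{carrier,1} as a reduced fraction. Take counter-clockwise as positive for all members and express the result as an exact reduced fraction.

Stage 1: N_ring = 19 + 2·28 = 75
Stage 1: 19(ω_s−ω_c) = −75(ω_r−ω_c),  ω_s=0, ω_c=1
Stage 1: ω_r = 1 − (19/75)(0−1) = 94/75
  ⇒ ω_r¹/ω_c¹ = 94/75
Stage 2: N_ring = 40 + 2·18 = 76
Stage 2: 40(ω_s−ω_c) = −76(ω_r−ω_c),  ω_c=0, ω_s=1
Stage 2: ω_r = 0 − (40/76)(1−0) = -10/19
  ⇒ ω_r²/ω_s² = -10/19
Coupling ω_s² = ω_r¹ ⇒ overall = 94/75 × -10/19 = -188/285

-188/285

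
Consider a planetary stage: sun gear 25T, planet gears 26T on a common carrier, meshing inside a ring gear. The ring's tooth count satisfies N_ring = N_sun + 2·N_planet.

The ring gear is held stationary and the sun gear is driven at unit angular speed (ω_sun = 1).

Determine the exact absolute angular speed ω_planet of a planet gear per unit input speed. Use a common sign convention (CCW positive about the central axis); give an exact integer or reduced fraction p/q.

N_ring = 25 + 2·26 = 77
25(ω_s−ω_c) = −77(ω_r−ω_c),  ω_r=0, ω_s=1
25(1−ω_c) = −77(0−ω_c)  ⇒  102ω_c = 25  ⇒  ω_c = 25/102
sun–planet: 25·(1−25/102) = −26·(ω_p−ω_c)  ⇒  ω_p−ω_c = −(25/26)·(77/102) = -1925/2652
ω_p = 25/102 − 1925/2652 = -25/52

-25/52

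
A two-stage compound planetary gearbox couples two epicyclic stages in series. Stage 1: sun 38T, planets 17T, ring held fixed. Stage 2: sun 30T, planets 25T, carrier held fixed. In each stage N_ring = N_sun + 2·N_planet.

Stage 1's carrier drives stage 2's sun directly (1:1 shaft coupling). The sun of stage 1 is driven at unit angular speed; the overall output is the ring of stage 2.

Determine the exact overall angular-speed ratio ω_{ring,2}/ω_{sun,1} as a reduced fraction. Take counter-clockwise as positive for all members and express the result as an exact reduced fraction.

Stage 1: N_ring = 38 + 2·17 = 72
Stage 1: 38(ω_s−ω_c) = −72(ω_r−ω_c),  ω_r=0, ω_s=1
Stage 1: 38(1−ω_c) = −72(0−ω_c)  ⇒  110ω_c = 38  ⇒  ω_c = 19/55
  ⇒ ω_c¹/ω_s¹ = 19/55
Stage 2: N_ring = 30 + 2·25 = 80
Stage 2: 30(ω_s−ω_c) = −80(ω_r−ω_c),  ω_c=0, ω_s=1
Stage 2: ω_r = 0 − (30/80)(1−0) = -3/8
  ⇒ ω_r²/ω_s² = -3/8
Coupling ω_s² = ω_c¹ ⇒ overall = 19/55 × -3/8 = -57/440

-57/440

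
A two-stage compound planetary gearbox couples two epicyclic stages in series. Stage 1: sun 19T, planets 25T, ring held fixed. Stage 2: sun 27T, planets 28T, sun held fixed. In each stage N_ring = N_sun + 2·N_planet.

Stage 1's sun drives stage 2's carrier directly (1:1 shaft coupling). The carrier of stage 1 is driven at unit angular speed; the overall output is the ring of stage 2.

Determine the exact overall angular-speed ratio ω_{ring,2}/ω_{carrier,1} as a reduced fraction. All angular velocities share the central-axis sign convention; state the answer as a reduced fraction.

Stage 1: N_ring = 19 + 2·25 = 69
Stage 1: 19(ω_s−ω_c) = −69(ω_r−ω_c),  ω_r=0, ω_c=1
Stage 1: ω_s = 1 − (69/19)(0−1) = 88/19
  ⇒ ω_s¹/ω_c¹ = 88/19
Stage 2: N_ring = 27 + 2·28 = 83
Stage 2: 27(ω_s−ω_c) = −83(ω_r−ω_c),  ω_s=0, ω_c=1
Stage 2: ω_r = 1 − (27/83)(0−1) = 110/83
  ⇒ ω_r²/ω_c² = 110/83
Coupling ω_c² = ω_s¹ ⇒ overall = 88/19 × 110/83 = 9680/1577

9680/1577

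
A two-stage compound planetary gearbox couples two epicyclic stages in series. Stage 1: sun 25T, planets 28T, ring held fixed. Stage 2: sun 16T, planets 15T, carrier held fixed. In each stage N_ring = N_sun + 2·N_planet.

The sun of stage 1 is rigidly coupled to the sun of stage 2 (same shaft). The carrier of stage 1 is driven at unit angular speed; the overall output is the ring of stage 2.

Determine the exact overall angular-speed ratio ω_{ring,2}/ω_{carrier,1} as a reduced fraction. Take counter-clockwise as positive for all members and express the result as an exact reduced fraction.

Stage 1: N_ring = 25 + 2·28 = 81
Stage 1: 25(ω_s−ω_c) = −81(ω_r−ω_c),  ω_r=0, ω_c=1
Stage 1: ω_s = 1 − (81/25)(0−1) = 106/25
  ⇒ ω_s¹/ω_c¹ = 106/25
Stage 2: N_ring = 16 + 2·15 = 46
Stage 2: 16(ω_s−ω_c) = −46(ω_r−ω_c),  ω_c=0, ω_s=1
Stage 2: ω_r = 0 − (16/46)(1−0) = -8/23
  ⇒ ω_r²/ω_s² = -8/23
Coupling ω_s² = ω_s¹ ⇒ overall = 106/25 × -8/23 = -848/575

-848/575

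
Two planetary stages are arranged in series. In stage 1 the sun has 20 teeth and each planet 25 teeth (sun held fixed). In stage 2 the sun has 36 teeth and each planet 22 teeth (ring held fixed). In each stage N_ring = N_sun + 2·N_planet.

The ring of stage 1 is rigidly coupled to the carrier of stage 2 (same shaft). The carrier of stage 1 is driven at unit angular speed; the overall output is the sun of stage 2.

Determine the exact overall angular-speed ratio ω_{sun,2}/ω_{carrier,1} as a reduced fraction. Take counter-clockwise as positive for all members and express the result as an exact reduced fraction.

29/7

Stage 1: N_ring = 20 + 2·25 = 70
Stage 1: 20(ω_s−ω_c) = −70(ω_r−ω_c),  ω_s=0, ω_c=1
Stage 1: ω_r = 1 − (20/70)(0−1) = 9/7
  ⇒ ω_r¹/ω_c¹ = 9/7
Stage 2: N_ring = 36 + 2·22 = 80
Stage 2: 36(ω_s−ω_c) = −80(ω_r−ω_c),  ω_r=0, ω_c=1
Stage 2: ω_s = 1 − (80/36)(0−1) = 29/9
  ⇒ ω_s²/ω_c² = 29/9
Coupling ω_c² = ω_r¹ ⇒ overall = 9/7 × 29/9 = 29/7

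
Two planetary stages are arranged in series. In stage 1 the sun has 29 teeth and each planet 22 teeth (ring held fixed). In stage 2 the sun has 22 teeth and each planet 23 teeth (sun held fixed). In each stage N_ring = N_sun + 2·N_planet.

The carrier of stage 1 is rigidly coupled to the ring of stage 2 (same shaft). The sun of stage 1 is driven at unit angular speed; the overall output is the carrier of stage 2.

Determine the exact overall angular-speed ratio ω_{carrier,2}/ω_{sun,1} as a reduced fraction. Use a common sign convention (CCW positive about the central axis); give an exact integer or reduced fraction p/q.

Stage 1: N_ring = 29 + 2·22 = 73
Stage 1: 29(ω_s−ω_c) = −73(ω_r−ω_c),  ω_r=0, ω_s=1
Stage 1: 29(1−ω_c) = −73(0−ω_c)  ⇒  102ω_c = 29  ⇒  ω_c = 29/102
  ⇒ ω_c¹/ω_s¹ = 29/102
Stage 2: N_ring = 22 + 2·23 = 68
Stage 2: 22(ω_s−ω_c) = −68(ω_r−ω_c),  ω_s=0, ω_r=1
Stage 2: 22(0−ω_c) = −68(1−ω_c)  ⇒  90ω_c = 68  ⇒  ω_c = 34/45
  ⇒ ω_c²/ω_r² = 34/45
Coupling ω_r² = ω_c¹ ⇒ overall = 29/102 × 34/45 = 29/135

29/135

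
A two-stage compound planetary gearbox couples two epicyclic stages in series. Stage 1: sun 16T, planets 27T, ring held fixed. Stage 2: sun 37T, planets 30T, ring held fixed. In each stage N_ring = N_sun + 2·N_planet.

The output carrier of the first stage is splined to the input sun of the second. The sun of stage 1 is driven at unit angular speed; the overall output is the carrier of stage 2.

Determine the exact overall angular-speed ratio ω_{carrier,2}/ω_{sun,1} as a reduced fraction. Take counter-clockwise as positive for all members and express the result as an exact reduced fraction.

148/2881

Stage 1: N_ring = 16 + 2·27 = 70
Stage 1: 16(ω_s−ω_c) = −70(ω_r−ω_c),  ω_r=0, ω_s=1
Stage 1: 16(1−ω_c) = −70(0−ω_c)  ⇒  86ω_c = 16  ⇒  ω_c = 8/43
  ⇒ ω_c¹/ω_s¹ = 8/43
Stage 2: N_ring = 37 + 2·30 = 97
Stage 2: 37(ω_s−ω_c) = −97(ω_r−ω_c),  ω_r=0, ω_s=1
Stage 2: 37(1−ω_c) = −97(0−ω_c)  ⇒  134ω_c = 37  ⇒  ω_c = 37/134
  ⇒ ω_c²/ω_s² = 37/134
Coupling ω_s² = ω_c¹ ⇒ overall = 8/43 × 37/134 = 148/2881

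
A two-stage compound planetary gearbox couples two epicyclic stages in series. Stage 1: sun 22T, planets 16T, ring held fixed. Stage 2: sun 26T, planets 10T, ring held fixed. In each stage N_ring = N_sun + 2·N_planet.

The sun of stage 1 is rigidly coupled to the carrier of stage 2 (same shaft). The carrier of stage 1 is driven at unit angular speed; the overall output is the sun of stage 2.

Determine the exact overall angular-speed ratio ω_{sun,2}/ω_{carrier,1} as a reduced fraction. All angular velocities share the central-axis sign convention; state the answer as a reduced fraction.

1368/143

Stage 1: N_ring = 22 + 2·16 = 54
Stage 1: 22(ω_s−ω_c) = −54(ω_r−ω_c),  ω_r=0, ω_c=1
Stage 1: ω_s = 1 − (54/22)(0−1) = 38/11
  ⇒ ω_s¹/ω_c¹ = 38/11
Stage 2: N_ring = 26 + 2·10 = 46
Stage 2: 26(ω_s−ω_c) = −46(ω_r−ω_c),  ω_r=0, ω_c=1
Stage 2: ω_s = 1 − (46/26)(0−1) = 36/13
  ⇒ ω_s²/ω_c² = 36/13
Coupling ω_c² = ω_s¹ ⇒ overall = 38/11 × 36/13 = 1368/143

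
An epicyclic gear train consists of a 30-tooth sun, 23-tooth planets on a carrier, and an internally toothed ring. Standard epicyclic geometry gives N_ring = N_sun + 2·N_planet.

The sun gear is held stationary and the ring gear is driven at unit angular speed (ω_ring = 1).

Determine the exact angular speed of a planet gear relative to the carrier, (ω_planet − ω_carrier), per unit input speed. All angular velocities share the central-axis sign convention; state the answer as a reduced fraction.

N_ring = 30 + 2·23 = 76
30(ω_s−ω_c) = −76(ω_r−ω_c),  ω_s=0, ω_r=1
30(0−ω_c) = −76(1−ω_c)  ⇒  106ω_c = 76  ⇒  ω_c = 38/53
sun–planet: 30·(0−38/53) = −23·(ω_p−ω_c)  ⇒  ω_p−ω_c = −(30/23)·(-38/53) = 1140/1219

1140/1219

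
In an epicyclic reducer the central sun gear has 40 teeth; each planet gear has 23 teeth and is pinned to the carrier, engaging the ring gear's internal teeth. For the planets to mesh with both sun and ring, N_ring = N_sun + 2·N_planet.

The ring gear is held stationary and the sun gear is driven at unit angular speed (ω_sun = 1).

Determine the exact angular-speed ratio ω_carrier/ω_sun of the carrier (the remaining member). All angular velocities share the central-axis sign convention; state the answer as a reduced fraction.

N_ring = 40 + 2·23 = 86
40(ω_s−ω_c) = −86(ω_r−ω_c),  ω_r=0, ω_s=1
40(1−ω_c) = −86(0−ω_c)  ⇒  126ω_c = 40  ⇒  ω_c = 20/63
ω_c/ω_s = 20/63

20/63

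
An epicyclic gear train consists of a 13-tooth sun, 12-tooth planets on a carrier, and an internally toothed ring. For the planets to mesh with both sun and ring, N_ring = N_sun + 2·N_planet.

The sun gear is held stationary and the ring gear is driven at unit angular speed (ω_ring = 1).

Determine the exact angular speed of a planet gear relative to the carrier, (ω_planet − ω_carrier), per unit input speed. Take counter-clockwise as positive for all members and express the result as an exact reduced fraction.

481/600

N_ring = 13 + 2·12 = 37
13(ω_s−ω_c) = −37(ω_r−ω_c),  ω_s=0, ω_r=1
13(0−ω_c) = −37(1−ω_c)  ⇒  50ω_c = 37  ⇒  ω_c = 37/50
sun–planet: 13·(0−37/50) = −12·(ω_p−ω_c)  ⇒  ω_p−ω_c = −(13/12)·(-37/50) = 481/600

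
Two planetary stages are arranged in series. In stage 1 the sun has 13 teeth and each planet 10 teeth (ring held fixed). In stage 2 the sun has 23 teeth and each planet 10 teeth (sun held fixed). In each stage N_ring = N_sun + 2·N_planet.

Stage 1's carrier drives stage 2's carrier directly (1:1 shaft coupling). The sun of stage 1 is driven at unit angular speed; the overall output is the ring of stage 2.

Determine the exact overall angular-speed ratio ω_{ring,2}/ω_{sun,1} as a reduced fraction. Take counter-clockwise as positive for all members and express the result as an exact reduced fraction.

Stage 1: N_ring = 13 + 2·10 = 33
Stage 1: 13(ω_s−ω_c) = −33(ω_r−ω_c),  ω_r=0, ω_s=1
Stage 1: 13(1−ω_c) = −33(0−ω_c)  ⇒  46ω_c = 13  ⇒  ω_c = 13/46
  ⇒ ω_c¹/ω_s¹ = 13/46
Stage 2: N_ring = 23 + 2·10 = 43
Stage 2: 23(ω_s−ω_c) = −43(ω_r−ω_c),  ω_s=0, ω_c=1
Stage 2: ω_r = 1 − (23/43)(0−1) = 66/43
  ⇒ ω_r²/ω_c² = 66/43
Coupling ω_c² = ω_c¹ ⇒ overall = 13/46 × 66/43 = 429/989

429/989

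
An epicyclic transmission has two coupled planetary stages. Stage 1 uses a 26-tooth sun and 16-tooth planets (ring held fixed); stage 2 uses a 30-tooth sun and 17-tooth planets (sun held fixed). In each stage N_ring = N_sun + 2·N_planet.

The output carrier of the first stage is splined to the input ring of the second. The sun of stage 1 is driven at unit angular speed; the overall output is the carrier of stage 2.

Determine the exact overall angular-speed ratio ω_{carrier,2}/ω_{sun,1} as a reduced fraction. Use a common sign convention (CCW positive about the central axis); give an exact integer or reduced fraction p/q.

Stage 1: N_ring = 26 + 2·16 = 58
Stage 1: 26(ω_s−ω_c) = −58(ω_r−ω_c),  ω_r=0, ω_s=1
Stage 1: 26(1−ω_c) = −58(0−ω_c)  ⇒  84ω_c = 26  ⇒  ω_c = 13/42
  ⇒ ω_c¹/ω_s¹ = 13/42
Stage 2: N_ring = 30 + 2·17 = 64
Stage 2: 30(ω_s−ω_c) = −64(ω_r−ω_c),  ω_s=0, ω_r=1
Stage 2: 30(0−ω_c) = −64(1−ω_c)  ⇒  94ω_c = 64  ⇒  ω_c = 32/47
  ⇒ ω_c²/ω_r² = 32/47
Coupling ω_r² = ω_c¹ ⇒ overall = 13/42 × 32/47 = 208/987

208/987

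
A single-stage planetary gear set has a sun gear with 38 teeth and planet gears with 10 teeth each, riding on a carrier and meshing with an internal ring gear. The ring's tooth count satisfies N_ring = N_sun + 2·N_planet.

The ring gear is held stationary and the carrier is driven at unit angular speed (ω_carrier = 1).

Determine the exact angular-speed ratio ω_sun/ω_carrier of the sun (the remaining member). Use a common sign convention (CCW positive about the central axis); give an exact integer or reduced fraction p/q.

N_ring = 38 + 2·10 = 58
38(ω_s−ω_c) = −58(ω_r−ω_c),  ω_r=0, ω_c=1
ω_s = 1 − (58/38)(0−1) = 48/19
ω_s/ω_c = 48/19

48/19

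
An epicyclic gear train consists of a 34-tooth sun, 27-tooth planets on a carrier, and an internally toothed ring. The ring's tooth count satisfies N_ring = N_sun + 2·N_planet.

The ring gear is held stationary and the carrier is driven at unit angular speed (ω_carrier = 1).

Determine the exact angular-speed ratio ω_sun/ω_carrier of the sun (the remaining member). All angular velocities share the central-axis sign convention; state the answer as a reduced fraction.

N_ring = 34 + 2·27 = 88
34(ω_s−ω_c) = −88(ω_r−ω_c),  ω_r=0, ω_c=1
ω_s = 1 − (88/34)(0−1) = 61/17
ω_s/ω_c = 61/17

61/17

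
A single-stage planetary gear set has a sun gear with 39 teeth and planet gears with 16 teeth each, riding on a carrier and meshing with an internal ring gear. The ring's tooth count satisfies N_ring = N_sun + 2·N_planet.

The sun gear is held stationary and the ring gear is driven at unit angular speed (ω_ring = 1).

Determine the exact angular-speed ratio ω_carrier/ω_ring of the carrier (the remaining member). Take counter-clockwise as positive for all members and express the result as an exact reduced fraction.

71/110

N_ring = 39 + 2·16 = 71
39(ω_s−ω_c) = −71(ω_r−ω_c),  ω_s=0, ω_r=1
39(0−ω_c) = −71(1−ω_c)  ⇒  110ω_c = 71  ⇒  ω_c = 71/110
ω_c/ω_r = 71/110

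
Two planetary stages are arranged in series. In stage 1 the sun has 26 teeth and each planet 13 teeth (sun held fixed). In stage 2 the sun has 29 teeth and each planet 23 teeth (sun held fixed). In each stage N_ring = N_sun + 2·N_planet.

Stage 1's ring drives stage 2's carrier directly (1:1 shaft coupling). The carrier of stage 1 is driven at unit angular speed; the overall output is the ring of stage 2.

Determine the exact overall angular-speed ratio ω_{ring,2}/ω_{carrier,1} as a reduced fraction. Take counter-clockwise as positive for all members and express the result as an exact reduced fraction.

52/25

Stage 1: N_ring = 26 + 2·13 = 52
Stage 1: 26(ω_s−ω_c) = −52(ω_r−ω_c),  ω_s=0, ω_c=1
Stage 1: ω_r = 1 − (26/52)(0−1) = 3/2
  ⇒ ω_r¹/ω_c¹ = 3/2
Stage 2: N_ring = 29 + 2·23 = 75
Stage 2: 29(ω_s−ω_c) = −75(ω_r−ω_c),  ω_s=0, ω_c=1
Stage 2: ω_r = 1 − (29/75)(0−1) = 104/75
  ⇒ ω_r²/ω_c² = 104/75
Coupling ω_c² = ω_r¹ ⇒ overall = 3/2 × 104/75 = 52/25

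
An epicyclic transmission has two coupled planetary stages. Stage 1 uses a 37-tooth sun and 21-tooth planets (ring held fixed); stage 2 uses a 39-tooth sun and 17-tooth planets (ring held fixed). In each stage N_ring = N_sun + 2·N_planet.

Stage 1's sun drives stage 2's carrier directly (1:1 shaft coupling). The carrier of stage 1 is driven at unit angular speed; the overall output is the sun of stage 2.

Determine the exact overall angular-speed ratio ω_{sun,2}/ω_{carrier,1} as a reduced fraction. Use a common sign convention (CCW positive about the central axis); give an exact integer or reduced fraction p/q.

12992/1443

Stage 1: N_ring = 37 + 2·21 = 79
Stage 1: 37(ω_s−ω_c) = −79(ω_r−ω_c),  ω_r=0, ω_c=1
Stage 1: ω_s = 1 − (79/37)(0−1) = 116/37
  ⇒ ω_s¹/ω_c¹ = 116/37
Stage 2: N_ring = 39 + 2·17 = 73
Stage 2: 39(ω_s−ω_c) = −73(ω_r−ω_c),  ω_r=0, ω_c=1
Stage 2: ω_s = 1 − (73/39)(0−1) = 112/39
  ⇒ ω_s²/ω_c² = 112/39
Coupling ω_c² = ω_s¹ ⇒ overall = 116/37 × 112/39 = 12992/1443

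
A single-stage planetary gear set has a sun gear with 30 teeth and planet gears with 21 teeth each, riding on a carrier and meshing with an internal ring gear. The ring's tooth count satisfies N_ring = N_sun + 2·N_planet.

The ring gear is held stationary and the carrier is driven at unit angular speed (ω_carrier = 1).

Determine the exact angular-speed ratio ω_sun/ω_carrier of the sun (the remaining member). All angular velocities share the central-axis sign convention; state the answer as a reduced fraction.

N_ring = 30 + 2·21 = 72
30(ω_s−ω_c) = −72(ω_r−ω_c),  ω_r=0, ω_c=1
ω_s = 1 − (72/30)(0−1) = 17/5
ω_s/ω_c = 17/5

17/5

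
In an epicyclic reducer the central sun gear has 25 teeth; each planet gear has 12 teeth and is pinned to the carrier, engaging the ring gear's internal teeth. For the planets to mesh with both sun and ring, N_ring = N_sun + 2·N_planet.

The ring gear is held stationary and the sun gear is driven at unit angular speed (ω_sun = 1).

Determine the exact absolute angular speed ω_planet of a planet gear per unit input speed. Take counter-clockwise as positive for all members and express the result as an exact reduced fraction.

N_ring = 25 + 2·12 = 49
25(ω_s−ω_c) = −49(ω_r−ω_c),  ω_r=0, ω_s=1
25(1−ω_c) = −49(0−ω_c)  ⇒  74ω_c = 25  ⇒  ω_c = 25/74
sun–planet: 25·(1−25/74) = −12·(ω_p−ω_c)  ⇒  ω_p−ω_c = −(25/12)·(49/74) = -1225/888
ω_p = 25/74 − 1225/888 = -25/24

-25/24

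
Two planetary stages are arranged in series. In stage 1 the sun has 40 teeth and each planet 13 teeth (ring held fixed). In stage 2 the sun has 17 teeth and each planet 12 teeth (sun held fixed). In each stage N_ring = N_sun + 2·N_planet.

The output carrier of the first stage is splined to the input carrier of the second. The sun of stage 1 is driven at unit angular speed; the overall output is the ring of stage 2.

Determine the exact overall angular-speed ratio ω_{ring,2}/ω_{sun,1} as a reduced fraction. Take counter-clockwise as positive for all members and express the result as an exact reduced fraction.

Stage 1: N_ring = 40 + 2·13 = 66
Stage 1: 40(ω_s−ω_c) = −66(ω_r−ω_c),  ω_r=0, ω_s=1
Stage 1: 40(1−ω_c) = −66(0−ω_c)  ⇒  106ω_c = 40  ⇒  ω_c = 20/53
  ⇒ ω_c¹/ω_s¹ = 20/53
Stage 2: N_ring = 17 + 2·12 = 41
Stage 2: 17(ω_s−ω_c) = −41(ω_r−ω_c),  ω_s=0, ω_c=1
Stage 2: ω_r = 1 − (17/41)(0−1) = 58/41
  ⇒ ω_r²/ω_c² = 58/41
Coupling ω_c² = ω_c¹ ⇒ overall = 20/53 × 58/41 = 1160/2173

1160/2173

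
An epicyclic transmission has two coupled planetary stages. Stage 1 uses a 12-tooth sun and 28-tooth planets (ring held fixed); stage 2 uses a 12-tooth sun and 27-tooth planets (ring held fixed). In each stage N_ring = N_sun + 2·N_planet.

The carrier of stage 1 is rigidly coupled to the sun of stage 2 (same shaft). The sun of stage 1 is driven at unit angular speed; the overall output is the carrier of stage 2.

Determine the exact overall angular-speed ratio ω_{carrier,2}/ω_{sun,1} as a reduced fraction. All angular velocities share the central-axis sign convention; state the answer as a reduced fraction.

Stage 1: N_ring = 12 + 2·28 = 68
Stage 1: 12(ω_s−ω_c) = −68(ω_r−ω_c),  ω_r=0, ω_s=1
Stage 1: 12(1−ω_c) = −68(0−ω_c)  ⇒  80ω_c = 12  ⇒  ω_c = 3/20
  ⇒ ω_c¹/ω_s¹ = 3/20
Stage 2: N_ring = 12 + 2·27 = 66
Stage 2: 12(ω_s−ω_c) = −66(ω_r−ω_c),  ω_r=0, ω_s=1
Stage 2: 12(1−ω_c) = −66(0−ω_c)  ⇒  78ω_c = 12  ⇒  ω_c = 2/13
  ⇒ ω_c²/ω_s² = 2/13
Coupling ω_s² = ω_c¹ ⇒ overall = 3/20 × 2/13 = 3/130

3/130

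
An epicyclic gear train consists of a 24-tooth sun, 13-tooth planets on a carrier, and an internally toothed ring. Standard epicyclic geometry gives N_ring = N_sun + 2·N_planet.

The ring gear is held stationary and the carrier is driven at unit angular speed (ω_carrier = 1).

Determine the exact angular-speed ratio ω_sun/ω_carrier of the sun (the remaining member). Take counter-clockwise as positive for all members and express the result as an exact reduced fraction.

37/12

N_ring = 24 + 2·13 = 50
24(ω_s−ω_c) = −50(ω_r−ω_c),  ω_r=0, ω_c=1
ω_s = 1 − (50/24)(0−1) = 37/12
ω_s/ω_c = 37/12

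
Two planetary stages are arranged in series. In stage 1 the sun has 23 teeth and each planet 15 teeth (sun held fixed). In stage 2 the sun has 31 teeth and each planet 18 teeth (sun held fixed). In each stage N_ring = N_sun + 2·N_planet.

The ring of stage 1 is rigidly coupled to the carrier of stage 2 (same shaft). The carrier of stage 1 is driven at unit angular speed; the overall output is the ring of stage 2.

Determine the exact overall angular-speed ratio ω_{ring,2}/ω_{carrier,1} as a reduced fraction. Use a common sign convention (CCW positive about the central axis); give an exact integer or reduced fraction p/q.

Stage 1: N_ring = 23 + 2·15 = 53
Stage 1: 23(ω_s−ω_c) = −53(ω_r−ω_c),  ω_s=0, ω_c=1
Stage 1: ω_r = 1 − (23/53)(0−1) = 76/53
  ⇒ ω_r¹/ω_c¹ = 76/53
Stage 2: N_ring = 31 + 2·18 = 67
Stage 2: 31(ω_s−ω_c) = −67(ω_r−ω_c),  ω_s=0, ω_c=1
Stage 2: ω_r = 1 − (31/67)(0−1) = 98/67
  ⇒ ω_r²/ω_c² = 98/67
Coupling ω_c² = ω_r¹ ⇒ overall = 76/53 × 98/67 = 7448/3551

7448/3551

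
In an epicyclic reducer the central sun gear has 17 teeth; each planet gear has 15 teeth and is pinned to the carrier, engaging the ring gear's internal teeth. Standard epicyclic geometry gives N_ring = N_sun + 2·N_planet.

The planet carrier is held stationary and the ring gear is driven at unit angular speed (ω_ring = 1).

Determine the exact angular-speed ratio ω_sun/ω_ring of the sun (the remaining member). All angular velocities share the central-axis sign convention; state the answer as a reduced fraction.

-47/17

N_ring = 17 + 2·15 = 47
17(ω_s−ω_c) = −47(ω_r−ω_c),  ω_c=0, ω_r=1
ω_s = 0 − (47/17)(1−0) = -47/17
ω_s/ω_r = -47/17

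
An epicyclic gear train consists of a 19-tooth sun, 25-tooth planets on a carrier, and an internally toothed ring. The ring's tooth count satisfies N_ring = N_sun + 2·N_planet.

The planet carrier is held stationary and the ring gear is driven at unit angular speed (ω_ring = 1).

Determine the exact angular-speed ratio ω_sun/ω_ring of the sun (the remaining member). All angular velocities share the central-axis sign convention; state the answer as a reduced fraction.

-69/19

N_ring = 19 + 2·25 = 69
19(ω_s−ω_c) = −69(ω_r−ω_c),  ω_c=0, ω_r=1
ω_s = 0 − (69/19)(1−0) = -69/19
ω_s/ω_r = -69/19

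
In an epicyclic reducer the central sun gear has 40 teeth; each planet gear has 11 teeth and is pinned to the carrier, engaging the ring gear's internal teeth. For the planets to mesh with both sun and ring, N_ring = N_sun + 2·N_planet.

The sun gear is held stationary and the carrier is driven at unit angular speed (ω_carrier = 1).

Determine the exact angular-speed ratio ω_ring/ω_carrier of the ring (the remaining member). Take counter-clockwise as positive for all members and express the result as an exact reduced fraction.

51/31

N_ring = 40 + 2·11 = 62
40(ω_s−ω_c) = −62(ω_r−ω_c),  ω_s=0, ω_c=1
ω_r = 1 − (40/62)(0−1) = 51/31
ω_r/ω_c = 51/31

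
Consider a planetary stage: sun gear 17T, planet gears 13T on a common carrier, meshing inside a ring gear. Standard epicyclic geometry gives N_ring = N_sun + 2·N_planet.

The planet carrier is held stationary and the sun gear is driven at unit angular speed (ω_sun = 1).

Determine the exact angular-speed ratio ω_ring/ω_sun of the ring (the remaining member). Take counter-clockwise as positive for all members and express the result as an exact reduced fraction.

N_ring = 17 + 2·13 = 43
17(ω_s−ω_c) = −43(ω_r−ω_c),  ω_c=0, ω_s=1
ω_r = 0 − (17/43)(1−0) = -17/43
ω_r/ω_s = -17/43

-17/43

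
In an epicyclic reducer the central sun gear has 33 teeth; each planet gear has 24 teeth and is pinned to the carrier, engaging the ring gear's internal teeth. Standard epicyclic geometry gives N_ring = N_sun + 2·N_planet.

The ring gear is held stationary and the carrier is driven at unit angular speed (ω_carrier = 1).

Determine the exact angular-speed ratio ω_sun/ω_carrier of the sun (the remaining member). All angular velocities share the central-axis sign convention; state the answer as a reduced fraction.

N_ring = 33 + 2·24 = 81
33(ω_s−ω_c) = −81(ω_r−ω_c),  ω_r=0, ω_c=1
ω_s = 1 − (81/33)(0−1) = 38/11
ω_s/ω_c = 38/11

38/11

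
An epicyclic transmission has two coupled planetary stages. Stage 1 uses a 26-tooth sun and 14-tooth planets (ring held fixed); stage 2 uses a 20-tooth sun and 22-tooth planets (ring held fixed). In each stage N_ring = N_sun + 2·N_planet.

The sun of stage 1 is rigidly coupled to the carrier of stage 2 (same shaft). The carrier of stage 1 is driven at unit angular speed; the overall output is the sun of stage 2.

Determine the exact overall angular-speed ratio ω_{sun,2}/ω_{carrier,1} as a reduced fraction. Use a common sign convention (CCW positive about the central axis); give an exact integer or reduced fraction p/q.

168/13

Stage 1: N_ring = 26 + 2·14 = 54
Stage 1: 26(ω_s−ω_c) = −54(ω_r−ω_c),  ω_r=0, ω_c=1
Stage 1: ω_s = 1 − (54/26)(0−1) = 40/13
  ⇒ ω_s¹/ω_c¹ = 40/13
Stage 2: N_ring = 20 + 2·22 = 64
Stage 2: 20(ω_s−ω_c) = −64(ω_r−ω_c),  ω_r=0, ω_c=1
Stage 2: ω_s = 1 − (64/20)(0−1) = 21/5
  ⇒ ω_s²/ω_c² = 21/5
Coupling ω_c² = ω_s¹ ⇒ overall = 40/13 × 21/5 = 168/13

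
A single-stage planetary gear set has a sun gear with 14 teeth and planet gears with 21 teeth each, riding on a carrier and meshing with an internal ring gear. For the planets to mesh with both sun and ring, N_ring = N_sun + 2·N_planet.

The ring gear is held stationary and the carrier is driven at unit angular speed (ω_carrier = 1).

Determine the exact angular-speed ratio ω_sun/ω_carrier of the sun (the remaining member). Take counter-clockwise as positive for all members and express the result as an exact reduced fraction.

N_ring = 14 + 2·21 = 56
14(ω_s−ω_c) = −56(ω_r−ω_c),  ω_r=0, ω_c=1
ω_s = 1 − (56/14)(0−1) = 5
ω_s/ω_c = 5

5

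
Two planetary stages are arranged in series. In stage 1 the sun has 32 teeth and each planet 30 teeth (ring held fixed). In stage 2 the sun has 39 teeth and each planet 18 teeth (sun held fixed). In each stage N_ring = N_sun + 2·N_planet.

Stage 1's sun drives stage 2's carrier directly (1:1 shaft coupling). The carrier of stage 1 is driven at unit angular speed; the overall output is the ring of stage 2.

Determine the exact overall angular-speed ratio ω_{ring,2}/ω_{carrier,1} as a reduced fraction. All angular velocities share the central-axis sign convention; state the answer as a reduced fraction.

Stage 1: N_ring = 32 + 2·30 = 92
Stage 1: 32(ω_s−ω_c) = −92(ω_r−ω_c),  ω_r=0, ω_c=1
Stage 1: ω_s = 1 − (92/32)(0−1) = 31/8
  ⇒ ω_s¹/ω_c¹ = 31/8
Stage 2: N_ring = 39 + 2·18 = 75
Stage 2: 39(ω_s−ω_c) = −75(ω_r−ω_c),  ω_s=0, ω_c=1
Stage 2: ω_r = 1 − (39/75)(0−1) = 38/25
  ⇒ ω_r²/ω_c² = 38/25
Coupling ω_c² = ω_s¹ ⇒ overall = 31/8 × 38/25 = 589/100

589/100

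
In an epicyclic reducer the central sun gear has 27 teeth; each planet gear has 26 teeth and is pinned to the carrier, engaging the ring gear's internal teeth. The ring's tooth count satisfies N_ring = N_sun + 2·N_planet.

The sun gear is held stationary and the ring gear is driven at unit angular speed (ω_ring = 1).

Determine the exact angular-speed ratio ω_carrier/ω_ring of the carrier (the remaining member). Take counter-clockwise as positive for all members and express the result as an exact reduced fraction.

N_ring = 27 + 2·26 = 79
27(ω_s−ω_c) = −79(ω_r−ω_c),  ω_s=0, ω_r=1
27(0−ω_c) = −79(1−ω_c)  ⇒  106ω_c = 79  ⇒  ω_c = 79/106
ω_c/ω_r = 79/106

79/106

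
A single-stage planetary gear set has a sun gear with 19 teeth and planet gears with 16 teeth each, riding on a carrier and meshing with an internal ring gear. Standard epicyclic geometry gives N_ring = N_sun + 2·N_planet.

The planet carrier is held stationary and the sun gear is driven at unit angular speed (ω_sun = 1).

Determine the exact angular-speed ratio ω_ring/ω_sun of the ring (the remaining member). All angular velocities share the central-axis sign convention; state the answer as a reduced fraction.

-19/51

N_ring = 19 + 2·16 = 51
19(ω_s−ω_c) = −51(ω_r−ω_c),  ω_c=0, ω_s=1
ω_r = 0 − (19/51)(1−0) = -19/51
ω_r/ω_s = -19/51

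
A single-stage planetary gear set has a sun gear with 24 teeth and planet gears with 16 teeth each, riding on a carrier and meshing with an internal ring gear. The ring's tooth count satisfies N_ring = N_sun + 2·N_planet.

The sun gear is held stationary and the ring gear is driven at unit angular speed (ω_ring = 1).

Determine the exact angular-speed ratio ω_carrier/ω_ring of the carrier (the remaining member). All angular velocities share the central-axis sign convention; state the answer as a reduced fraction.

N_ring = 24 + 2·16 = 56
24(ω_s−ω_c) = −56(ω_r−ω_c),  ω_s=0, ω_r=1
24(0−ω_c) = −56(1−ω_c)  ⇒  80ω_c = 56  ⇒  ω_c = 7/10
ω_c/ω_r = 7/10

7/10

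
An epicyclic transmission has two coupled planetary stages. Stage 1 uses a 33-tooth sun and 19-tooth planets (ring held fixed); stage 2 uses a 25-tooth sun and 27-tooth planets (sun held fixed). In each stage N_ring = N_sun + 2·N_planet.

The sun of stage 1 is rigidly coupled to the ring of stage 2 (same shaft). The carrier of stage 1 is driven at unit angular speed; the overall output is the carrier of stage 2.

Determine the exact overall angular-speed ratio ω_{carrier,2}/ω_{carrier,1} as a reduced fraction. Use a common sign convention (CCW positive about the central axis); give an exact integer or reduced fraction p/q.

79/33

Stage 1: N_ring = 33 + 2·19 = 71
Stage 1: 33(ω_s−ω_c) = −71(ω_r−ω_c),  ω_r=0, ω_c=1
Stage 1: ω_s = 1 − (71/33)(0−1) = 104/33
  ⇒ ω_s¹/ω_c¹ = 104/33
Stage 2: N_ring = 25 + 2·27 = 79
Stage 2: 25(ω_s−ω_c) = −79(ω_r−ω_c),  ω_s=0, ω_r=1
Stage 2: 25(0−ω_c) = −79(1−ω_c)  ⇒  104ω_c = 79  ⇒  ω_c = 79/104
  ⇒ ω_c²/ω_r² = 79/104
Coupling ω_r² = ω_s¹ ⇒ overall = 104/33 × 79/104 = 79/33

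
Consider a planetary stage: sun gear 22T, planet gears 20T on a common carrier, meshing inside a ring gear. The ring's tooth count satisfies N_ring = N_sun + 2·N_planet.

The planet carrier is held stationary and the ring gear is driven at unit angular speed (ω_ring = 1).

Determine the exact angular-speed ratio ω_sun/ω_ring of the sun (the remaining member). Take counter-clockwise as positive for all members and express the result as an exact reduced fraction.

-31/11

N_ring = 22 + 2·20 = 62
22(ω_s−ω_c) = −62(ω_r−ω_c),  ω_c=0, ω_r=1
ω_s = 0 − (62/22)(1−0) = -31/11
ω_s/ω_r = -31/11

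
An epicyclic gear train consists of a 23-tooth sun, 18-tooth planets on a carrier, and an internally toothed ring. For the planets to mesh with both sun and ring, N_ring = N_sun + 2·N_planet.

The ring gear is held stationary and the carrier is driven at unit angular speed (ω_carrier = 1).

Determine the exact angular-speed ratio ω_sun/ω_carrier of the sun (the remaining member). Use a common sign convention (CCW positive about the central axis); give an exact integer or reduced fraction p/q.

82/23

N_ring = 23 + 2·18 = 59
23(ω_s−ω_c) = −59(ω_r−ω_c),  ω_r=0, ω_c=1
ω_s = 1 − (59/23)(0−1) = 82/23
ω_s/ω_c = 82/23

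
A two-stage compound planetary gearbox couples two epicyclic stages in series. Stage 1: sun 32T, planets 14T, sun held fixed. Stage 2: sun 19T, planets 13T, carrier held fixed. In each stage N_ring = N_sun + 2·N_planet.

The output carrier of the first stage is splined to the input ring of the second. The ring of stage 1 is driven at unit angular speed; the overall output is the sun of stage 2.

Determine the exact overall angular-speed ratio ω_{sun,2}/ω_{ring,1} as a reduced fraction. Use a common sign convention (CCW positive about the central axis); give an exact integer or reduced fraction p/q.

-675/437

Stage 1: N_ring = 32 + 2·14 = 60
Stage 1: 32(ω_s−ω_c) = −60(ω_r−ω_c),  ω_s=0, ω_r=1
Stage 1: 32(0−ω_c) = −60(1−ω_c)  ⇒  92ω_c = 60  ⇒  ω_c = 15/23
  ⇒ ω_c¹/ω_r¹ = 15/23
Stage 2: N_ring = 19 + 2·13 = 45
Stage 2: 19(ω_s−ω_c) = −45(ω_r−ω_c),  ω_c=0, ω_r=1
Stage 2: ω_s = 0 − (45/19)(1−0) = -45/19
  ⇒ ω_s²/ω_r² = -45/19
Coupling ω_r² = ω_c¹ ⇒ overall = 15/23 × -45/19 = -675/437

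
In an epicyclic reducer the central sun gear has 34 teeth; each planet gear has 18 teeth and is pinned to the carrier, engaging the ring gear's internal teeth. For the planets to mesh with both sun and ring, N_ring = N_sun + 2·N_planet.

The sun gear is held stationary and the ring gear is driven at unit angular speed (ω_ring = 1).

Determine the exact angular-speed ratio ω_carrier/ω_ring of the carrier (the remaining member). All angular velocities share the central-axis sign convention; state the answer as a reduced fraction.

35/52

N_ring = 34 + 2·18 = 70
34(ω_s−ω_c) = −70(ω_r−ω_c),  ω_s=0, ω_r=1
34(0−ω_c) = −70(1−ω_c)  ⇒  104ω_c = 70  ⇒  ω_c = 35/52
ω_c/ω_r = 35/52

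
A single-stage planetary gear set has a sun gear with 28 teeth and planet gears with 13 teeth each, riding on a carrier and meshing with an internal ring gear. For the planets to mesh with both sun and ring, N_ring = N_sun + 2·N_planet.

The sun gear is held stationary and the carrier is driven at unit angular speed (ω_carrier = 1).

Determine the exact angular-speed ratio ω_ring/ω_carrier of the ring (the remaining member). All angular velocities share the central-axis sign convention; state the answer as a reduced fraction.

41/27

N_ring = 28 + 2·13 = 54
28(ω_s−ω_c) = −54(ω_r−ω_c),  ω_s=0, ω_c=1
ω_r = 1 − (28/54)(0−1) = 41/27
ω_r/ω_c = 41/27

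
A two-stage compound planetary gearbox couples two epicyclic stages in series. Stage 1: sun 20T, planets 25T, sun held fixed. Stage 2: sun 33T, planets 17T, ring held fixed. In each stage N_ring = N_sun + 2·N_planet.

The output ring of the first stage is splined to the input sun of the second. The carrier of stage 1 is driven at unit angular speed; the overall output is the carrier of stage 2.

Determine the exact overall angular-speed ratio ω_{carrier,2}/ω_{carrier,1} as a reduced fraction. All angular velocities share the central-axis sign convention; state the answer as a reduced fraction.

297/700

Stage 1: N_ring = 20 + 2·25 = 70
Stage 1: 20(ω_s−ω_c) = −70(ω_r−ω_c),  ω_s=0, ω_c=1
Stage 1: ω_r = 1 − (20/70)(0−1) = 9/7
  ⇒ ω_r¹/ω_c¹ = 9/7
Stage 2: N_ring = 33 + 2·17 = 67
Stage 2: 33(ω_s−ω_c) = −67(ω_r−ω_c),  ω_r=0, ω_s=1
Stage 2: 33(1−ω_c) = −67(0−ω_c)  ⇒  100ω_c = 33  ⇒  ω_c = 33/100
  ⇒ ω_c²/ω_s² = 33/100
Coupling ω_s² = ω_r¹ ⇒ overall = 9/7 × 33/100 = 297/700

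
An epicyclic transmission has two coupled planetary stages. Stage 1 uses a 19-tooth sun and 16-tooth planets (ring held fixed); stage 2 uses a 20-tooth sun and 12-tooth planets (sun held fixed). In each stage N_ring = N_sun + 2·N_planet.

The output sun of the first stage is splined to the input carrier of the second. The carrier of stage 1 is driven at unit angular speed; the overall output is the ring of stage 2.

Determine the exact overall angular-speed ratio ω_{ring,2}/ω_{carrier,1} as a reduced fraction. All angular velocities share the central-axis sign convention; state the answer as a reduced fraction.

1120/209

Stage 1: N_ring = 19 + 2·16 = 51
Stage 1: 19(ω_s−ω_c) = −51(ω_r−ω_c),  ω_r=0, ω_c=1
Stage 1: ω_s = 1 − (51/19)(0−1) = 70/19
  ⇒ ω_s¹/ω_c¹ = 70/19
Stage 2: N_ring = 20 + 2·12 = 44
Stage 2: 20(ω_s−ω_c) = −44(ω_r−ω_c),  ω_s=0, ω_c=1
Stage 2: ω_r = 1 − (20/44)(0−1) = 16/11
  ⇒ ω_r²/ω_c² = 16/11
Coupling ω_c² = ω_s¹ ⇒ overall = 70/19 × 16/11 = 1120/209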